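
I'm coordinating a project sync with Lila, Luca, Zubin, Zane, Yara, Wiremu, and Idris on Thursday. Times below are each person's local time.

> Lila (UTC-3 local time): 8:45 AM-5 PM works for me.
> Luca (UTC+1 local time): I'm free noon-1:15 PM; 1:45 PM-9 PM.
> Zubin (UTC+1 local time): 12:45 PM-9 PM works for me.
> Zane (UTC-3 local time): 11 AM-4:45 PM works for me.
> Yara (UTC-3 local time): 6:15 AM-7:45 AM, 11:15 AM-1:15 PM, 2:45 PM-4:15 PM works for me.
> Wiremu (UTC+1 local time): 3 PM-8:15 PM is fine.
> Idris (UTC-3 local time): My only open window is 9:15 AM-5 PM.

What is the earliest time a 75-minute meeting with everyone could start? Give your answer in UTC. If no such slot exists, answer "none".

14:15

Lila in UTC: 11:45-20:00 (add 3h to convert from UTC-3).
Luca in UTC: 11:00-12:15, 12:45-20:00 (subtract 1h to convert from UTC+1).
Zubin in UTC: 11:45-20:00 (subtract 1h to convert from UTC+1).
Zane in UTC: 14:00-19:45 (add 3h to convert from UTC-3).
Yara in UTC: 09:15-10:45, 14:15-16:15, 17:45-19:15 (add 3h to convert from UTC-3).
Wiremu in UTC: 14:00-19:15 (subtract 1h to convert from UTC+1).
Idris in UTC: 12:15-20:00 (add 3h to convert from UTC-3).
Lila ∩ Luca: 11:45-12:15, 12:45-20:00.
Lila ∩ Luca ∩ Zubin: 11:45-12:15, 12:45-20:00.
Lila ∩ Luca ∩ Zubin ∩ Zane: 14:00-19:45.
Lila ∩ Luca ∩ Zubin ∩ Zane ∩ Yara: 14:15-16:15, 17:45-19:15.
Lila ∩ Luca ∩ Zubin ∩ Zane ∩ Yara ∩ Wiremu: 14:15-16:15, 17:45-19:15.
Lila ∩ Luca ∩ Zubin ∩ Zane ∩ Yara ∩ Wiremu ∩ Idris: 14:15-16:15, 17:45-19:15.
The first common window of at least 75 minutes is 14:15-16:15, so the earliest start is 14:15.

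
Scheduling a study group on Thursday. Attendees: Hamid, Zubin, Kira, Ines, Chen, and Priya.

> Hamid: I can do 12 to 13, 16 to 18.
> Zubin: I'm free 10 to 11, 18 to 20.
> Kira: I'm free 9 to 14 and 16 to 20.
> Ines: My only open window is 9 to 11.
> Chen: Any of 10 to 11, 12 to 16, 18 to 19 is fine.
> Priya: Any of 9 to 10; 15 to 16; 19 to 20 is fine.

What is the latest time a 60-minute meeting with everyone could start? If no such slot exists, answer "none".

none

Hamid ∩ Zubin: ∅.
Hamid ∩ Zubin ∩ Kira: ∅.
Hamid ∩ Zubin ∩ Kira ∩ Ines: ∅.
Hamid ∩ Zubin ∩ Kira ∩ Ines ∩ Chen: ∅.
Hamid ∩ Zubin ∩ Kira ∩ Ines ∩ Chen ∩ Priya: ∅.
There is no time when everyone is free.
No common window is at least 60 minutes long.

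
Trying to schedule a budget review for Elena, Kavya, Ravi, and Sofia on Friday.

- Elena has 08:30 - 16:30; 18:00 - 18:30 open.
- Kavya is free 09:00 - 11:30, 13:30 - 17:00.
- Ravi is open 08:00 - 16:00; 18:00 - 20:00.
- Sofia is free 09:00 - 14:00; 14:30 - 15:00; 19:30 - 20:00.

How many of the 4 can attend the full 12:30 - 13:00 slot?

3

Elena, Ravi, and Sofia can make the full 12:30-13:00 slot — that's 3.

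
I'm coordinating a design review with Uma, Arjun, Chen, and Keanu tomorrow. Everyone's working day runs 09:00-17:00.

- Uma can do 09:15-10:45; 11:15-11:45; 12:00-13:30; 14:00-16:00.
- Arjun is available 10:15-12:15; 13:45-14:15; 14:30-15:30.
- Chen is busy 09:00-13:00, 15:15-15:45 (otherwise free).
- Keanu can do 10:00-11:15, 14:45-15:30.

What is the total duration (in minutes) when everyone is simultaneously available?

Uma free: 09:15-10:45, 11:15-11:45, 12:00-13:30, 14:00-16:00.
Arjun free: 10:15-12:15, 13:45-14:15, 14:30-15:30.
Chen free: 13:00-15:15, 15:45-17:00 (invert busy blocks within the working day).
Keanu free: 10:00-11:15, 14:45-15:30.
Uma ∩ Arjun: 10:15-10:45, 11:15-11:45, 12:00-12:15, 14:00-14:15, 14:30-15:30.
Uma ∩ Arjun ∩ Chen: 14:00-14:15, 14:30-15:15.
Uma ∩ Arjun ∩ Chen ∩ Keanu: 14:45-15:15.
So the common availability across everyone is 14:45-15:15.
That's a single block of 30 minutes.

30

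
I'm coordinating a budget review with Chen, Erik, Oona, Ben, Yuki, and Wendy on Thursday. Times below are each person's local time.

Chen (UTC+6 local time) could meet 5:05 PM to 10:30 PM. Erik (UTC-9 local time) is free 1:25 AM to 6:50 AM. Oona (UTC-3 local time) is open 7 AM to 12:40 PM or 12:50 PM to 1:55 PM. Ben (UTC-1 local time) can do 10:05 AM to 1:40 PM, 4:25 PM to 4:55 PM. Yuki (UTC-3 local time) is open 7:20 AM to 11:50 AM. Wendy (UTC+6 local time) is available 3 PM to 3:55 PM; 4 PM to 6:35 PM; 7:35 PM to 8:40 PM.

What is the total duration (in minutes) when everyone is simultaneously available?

Chen in UTC: 11:05-16:30 (subtract 6h to convert from UTC+6).
Erik in UTC: 10:25-15:50 (add 9h to convert from UTC-9).
Oona in UTC: 10:00-15:40, 15:50-16:55 (add 3h to convert from UTC-3).
Ben in UTC: 11:05-14:40, 17:25-17:55 (add 1h to convert from UTC-1).
Yuki in UTC: 10:20-14:50 (add 3h to convert from UTC-3).
Wendy in UTC: 09:00-09:55, 10:00-12:35, 13:35-14:40 (subtract 6h to convert from UTC+6).
Chen ∩ Erik: 11:05-15:50.
Chen ∩ Erik ∩ Oona: 11:05-15:40.
Chen ∩ Erik ∩ Oona ∩ Ben: 11:05-14:40.
Chen ∩ Erik ∩ Oona ∩ Ben ∩ Yuki: 11:05-14:40.
Chen ∩ Erik ∩ Oona ∩ Ben ∩ Yuki ∩ Wendy: 11:05-12:35, 13:35-14:40.
Summing the common windows: 90 + 65 = 155 minutes.

155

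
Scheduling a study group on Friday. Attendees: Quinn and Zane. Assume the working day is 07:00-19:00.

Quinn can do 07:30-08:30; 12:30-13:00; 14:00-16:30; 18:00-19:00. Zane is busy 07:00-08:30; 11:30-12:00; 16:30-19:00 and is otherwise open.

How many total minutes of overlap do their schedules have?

Quinn free: 07:30-08:30, 12:30-13:00, 14:00-16:30, 18:00-19:00.
Zane free: 08:30-11:30, 12:00-16:30 (invert busy blocks within the working day).
Quinn ∩ Zane: 12:30-13:00, 14:00-16:30.
Those are the intersection windows.
Summing the common windows: 30 + 150 = 180 minutes.

180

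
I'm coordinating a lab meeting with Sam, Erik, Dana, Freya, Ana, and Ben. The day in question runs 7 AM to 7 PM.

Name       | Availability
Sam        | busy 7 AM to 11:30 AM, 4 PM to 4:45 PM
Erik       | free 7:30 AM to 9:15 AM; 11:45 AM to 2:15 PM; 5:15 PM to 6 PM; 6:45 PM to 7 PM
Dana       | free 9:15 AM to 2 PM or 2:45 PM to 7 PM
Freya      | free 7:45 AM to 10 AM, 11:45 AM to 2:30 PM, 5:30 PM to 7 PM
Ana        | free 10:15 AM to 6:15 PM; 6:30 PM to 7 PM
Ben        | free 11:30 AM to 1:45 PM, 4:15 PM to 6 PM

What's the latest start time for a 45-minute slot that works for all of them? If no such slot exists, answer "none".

13:00

Sam free: 11:30-16:00, 16:45-19:00 (invert busy blocks within the working day).
Erik free: 07:30-09:15, 11:45-14:15, 17:15-18:00, 18:45-19:00.
Dana free: 09:15-14:00, 14:45-19:00.
Freya free: 07:45-10:00, 11:45-14:30, 17:30-19:00.
Ana free: 10:15-18:15, 18:30-19:00.
Ben free: 11:30-13:45, 16:15-18:00.
Sam ∩ Erik: 11:45-14:15, 17:15-18:00, 18:45-19:00.
Sam ∩ Erik ∩ Dana: 11:45-14:00, 17:15-18:00, 18:45-19:00.
Sam ∩ Erik ∩ Dana ∩ Freya: 11:45-14:00, 17:30-18:00, 18:45-19:00.
Sam ∩ Erik ∩ Dana ∩ Freya ∩ Ana: 11:45-14:00, 17:30-18:00, 18:45-19:00.
Sam ∩ Erik ∩ Dana ∩ Freya ∩ Ana ∩ Ben: 11:45-13:45, 17:30-18:00.
The last common window of at least 45 minutes is 11:45-13:45; a 45-minute meeting can start as late as 13:00 and still end by 13:45.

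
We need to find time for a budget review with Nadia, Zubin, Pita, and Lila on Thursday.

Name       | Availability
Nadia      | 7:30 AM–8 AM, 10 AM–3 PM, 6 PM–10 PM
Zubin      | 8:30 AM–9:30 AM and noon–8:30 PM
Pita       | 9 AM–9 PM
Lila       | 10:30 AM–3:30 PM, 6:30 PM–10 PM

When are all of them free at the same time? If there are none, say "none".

12:00-15:00, 18:30-20:30

Nadia ∩ Zubin: 12:00-15:00, 18:00-20:30.
Nadia ∩ Zubin ∩ Pita: 12:00-15:00, 18:00-20:30.
Nadia ∩ Zubin ∩ Pita ∩ Lila: 12:00-15:00, 18:30-20:30.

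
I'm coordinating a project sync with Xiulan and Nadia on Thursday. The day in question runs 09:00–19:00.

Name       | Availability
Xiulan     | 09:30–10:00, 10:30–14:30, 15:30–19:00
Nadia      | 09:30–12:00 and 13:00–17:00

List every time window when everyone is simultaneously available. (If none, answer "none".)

09:30-10:00, 10:30-12:00, 13:00-14:30, 15:30-17:00

Xiulan ∩ Nadia: 09:30-10:00, 10:30-12:00, 13:00-14:30, 15:30-17:00.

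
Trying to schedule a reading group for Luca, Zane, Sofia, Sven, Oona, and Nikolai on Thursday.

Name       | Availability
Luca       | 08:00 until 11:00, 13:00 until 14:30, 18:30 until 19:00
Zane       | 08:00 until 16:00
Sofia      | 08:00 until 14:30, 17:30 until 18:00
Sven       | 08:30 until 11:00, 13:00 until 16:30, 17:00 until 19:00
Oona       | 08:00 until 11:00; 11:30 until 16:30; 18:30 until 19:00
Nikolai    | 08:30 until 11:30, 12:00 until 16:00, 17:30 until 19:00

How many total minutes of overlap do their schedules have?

240

Luca ∩ Zane: 08:00-11:00, 13:00-14:30.
Luca ∩ Zane ∩ Sofia: 08:00-11:00, 13:00-14:30.
Luca ∩ Zane ∩ Sofia ∩ Sven: 08:30-11:00, 13:00-14:30.
Luca ∩ Zane ∩ Sofia ∩ Sven ∩ Oona: 08:30-11:00, 13:00-14:30.
Luca ∩ Zane ∩ Sofia ∩ Sven ∩ Oona ∩ Nikolai: 08:30-11:00, 13:00-14:30.
Those are the intersection windows.
Summing the common windows: 150 + 90 = 240 minutes.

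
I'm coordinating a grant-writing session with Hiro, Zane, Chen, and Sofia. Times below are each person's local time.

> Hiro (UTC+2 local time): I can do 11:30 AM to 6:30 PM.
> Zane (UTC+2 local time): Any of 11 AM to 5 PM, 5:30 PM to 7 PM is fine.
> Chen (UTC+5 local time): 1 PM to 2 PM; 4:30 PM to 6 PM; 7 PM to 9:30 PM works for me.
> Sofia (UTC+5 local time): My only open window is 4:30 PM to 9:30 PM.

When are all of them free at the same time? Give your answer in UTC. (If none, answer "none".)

Hiro in UTC: 09:30-16:30 (subtract 2h to convert from UTC+2).
Zane in UTC: 09:00-15:00, 15:30-17:00 (subtract 2h to convert from UTC+2).
Chen in UTC: 08:00-09:00, 11:30-13:00, 14:00-16:30 (subtract 5h to convert from UTC+5).
Sofia in UTC: 11:30-16:30 (subtract 5h to convert from UTC+5).
Hiro ∩ Zane: 09:30-15:00, 15:30-16:30.
Hiro ∩ Zane ∩ Chen: 11:30-13:00, 14:00-15:00, 15:30-16:30.
Hiro ∩ Zane ∩ Chen ∩ Sofia: 11:30-13:00, 14:00-15:00, 15:30-16:30.

11:30-13:00, 14:00-15:00, 15:30-16:30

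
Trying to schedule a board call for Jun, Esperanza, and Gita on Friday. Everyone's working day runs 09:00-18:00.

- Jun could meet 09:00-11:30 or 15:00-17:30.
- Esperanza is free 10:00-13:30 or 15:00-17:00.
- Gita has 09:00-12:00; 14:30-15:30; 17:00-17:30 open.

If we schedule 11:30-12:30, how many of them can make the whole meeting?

Esperanza can make the full 11:30-12:30 slot — that's 1.

1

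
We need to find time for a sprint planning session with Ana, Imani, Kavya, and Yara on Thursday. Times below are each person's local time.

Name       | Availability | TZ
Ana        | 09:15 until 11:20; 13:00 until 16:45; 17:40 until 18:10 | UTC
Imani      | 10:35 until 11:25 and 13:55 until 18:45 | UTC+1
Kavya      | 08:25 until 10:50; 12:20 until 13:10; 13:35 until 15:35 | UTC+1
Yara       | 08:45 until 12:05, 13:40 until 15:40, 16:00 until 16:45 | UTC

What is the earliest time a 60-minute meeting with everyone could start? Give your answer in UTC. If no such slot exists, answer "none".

none

Ana in UTC: 09:15-11:20, 13:00-16:45, 17:40-18:10.
Imani in UTC: 09:35-10:25, 12:55-17:45 (subtract 1h to convert from UTC+1).
Kavya in UTC: 07:25-09:50, 11:20-12:10, 12:35-14:35 (subtract 1h to convert from UTC+1).
Yara in UTC: 08:45-12:05, 13:40-15:40, 16:00-16:45.
Ana ∩ Imani: 09:35-10:25, 13:00-16:45, 17:40-17:45.
Ana ∩ Imani ∩ Kavya: 09:35-09:50, 13:00-14:35.
Ana ∩ Imani ∩ Kavya ∩ Yara: 09:35-09:50, 13:40-14:35.
No common window is at least 60 minutes long.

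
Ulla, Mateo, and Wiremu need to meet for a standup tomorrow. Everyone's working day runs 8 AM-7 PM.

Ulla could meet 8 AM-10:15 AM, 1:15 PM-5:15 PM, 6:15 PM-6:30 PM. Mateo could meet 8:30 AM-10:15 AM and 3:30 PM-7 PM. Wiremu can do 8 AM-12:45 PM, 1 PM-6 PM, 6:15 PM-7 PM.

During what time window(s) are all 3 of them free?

Ulla ∩ Mateo: 08:30-10:15, 15:30-17:15, 18:15-18:30.
Ulla ∩ Mateo ∩ Wiremu: 08:30-10:15, 15:30-17:15, 18:15-18:30.

08:30-10:15, 15:30-17:15, 18:15-18:30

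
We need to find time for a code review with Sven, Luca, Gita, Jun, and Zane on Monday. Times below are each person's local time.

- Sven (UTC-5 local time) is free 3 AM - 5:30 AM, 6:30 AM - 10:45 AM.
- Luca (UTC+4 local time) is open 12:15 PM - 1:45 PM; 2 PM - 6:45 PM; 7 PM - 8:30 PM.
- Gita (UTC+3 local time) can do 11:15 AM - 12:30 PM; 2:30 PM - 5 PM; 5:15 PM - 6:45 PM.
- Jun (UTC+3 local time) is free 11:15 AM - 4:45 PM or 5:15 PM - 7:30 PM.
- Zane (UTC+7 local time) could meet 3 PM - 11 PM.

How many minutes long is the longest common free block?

135

Sven in UTC: 08:00-10:30, 11:30-15:45 (add 5h to convert from UTC-5).
Luca in UTC: 08:15-09:45, 10:00-14:45, 15:00-16:30 (subtract 4h to convert from UTC+4).
Gita in UTC: 08:15-09:30, 11:30-14:00, 14:15-15:45 (subtract 3h to convert from UTC+3).
Jun in UTC: 08:15-13:45, 14:15-16:30 (subtract 3h to convert from UTC+3).
Zane in UTC: 08:00-16:00 (subtract 7h to convert from UTC+7).
Sven ∩ Luca: 08:15-09:45, 10:00-10:30, 11:30-14:45, 15:00-15:45.
Sven ∩ Luca ∩ Gita: 08:15-09:30, 11:30-14:00, 14:15-14:45, 15:00-15:45.
Sven ∩ Luca ∩ Gita ∩ Jun: 08:15-09:30, 11:30-13:45, 14:15-14:45, 15:00-15:45.
Sven ∩ Luca ∩ Gita ∩ Jun ∩ Zane: 08:15-09:30, 11:30-13:45, 14:15-14:45, 15:00-15:45.
The longest is 11:30-13:45 at 135 minutes.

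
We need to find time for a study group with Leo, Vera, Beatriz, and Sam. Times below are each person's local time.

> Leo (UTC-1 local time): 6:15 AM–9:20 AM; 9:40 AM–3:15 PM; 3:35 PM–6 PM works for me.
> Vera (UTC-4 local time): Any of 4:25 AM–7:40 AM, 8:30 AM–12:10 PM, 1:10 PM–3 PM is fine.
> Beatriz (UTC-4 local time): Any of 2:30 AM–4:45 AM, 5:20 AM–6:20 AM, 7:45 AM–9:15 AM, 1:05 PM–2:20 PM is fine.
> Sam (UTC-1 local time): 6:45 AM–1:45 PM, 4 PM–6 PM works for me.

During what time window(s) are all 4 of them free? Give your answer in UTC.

08:25-08:45, 09:20-10:20, 12:30-13:15, 17:10-18:20

Leo in UTC: 07:15-10:20, 10:40-16:15, 16:35-19:00 (add 1h to convert from UTC-1).
Vera in UTC: 08:25-11:40, 12:30-16:10, 17:10-19:00 (add 4h to convert from UTC-4).
Beatriz in UTC: 06:30-08:45, 09:20-10:20, 11:45-13:15, 17:05-18:20 (add 4h to convert from UTC-4).
Sam in UTC: 07:45-14:45, 17:00-19:00 (add 1h to convert from UTC-1).
Leo ∩ Vera: 08:25-10:20, 10:40-11:40, 12:30-16:10, 17:10-19:00.
Leo ∩ Vera ∩ Beatriz: 08:25-08:45, 09:20-10:20, 12:30-13:15, 17:10-18:20.
Leo ∩ Vera ∩ Beatriz ∩ Sam: 08:25-08:45, 09:20-10:20, 12:30-13:15, 17:10-18:20.
Those are the intersection windows.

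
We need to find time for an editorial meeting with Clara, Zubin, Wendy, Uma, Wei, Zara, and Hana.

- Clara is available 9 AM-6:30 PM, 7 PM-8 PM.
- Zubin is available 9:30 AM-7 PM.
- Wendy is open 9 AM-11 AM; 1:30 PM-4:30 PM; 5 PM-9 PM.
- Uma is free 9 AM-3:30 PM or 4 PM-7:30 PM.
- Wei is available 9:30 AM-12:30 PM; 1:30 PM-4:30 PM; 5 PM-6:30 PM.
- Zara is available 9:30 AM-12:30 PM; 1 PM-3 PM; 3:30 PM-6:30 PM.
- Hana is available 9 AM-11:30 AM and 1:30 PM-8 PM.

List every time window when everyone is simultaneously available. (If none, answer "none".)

Clara ∩ Zubin: 09:30-18:30.
Clara ∩ Zubin ∩ Wendy: 09:30-11:00, 13:30-16:30, 17:00-18:30.
Clara ∩ Zubin ∩ Wendy ∩ Uma: 09:30-11:00, 13:30-15:30, 16:00-16:30, 17:00-18:30.
Clara ∩ Zubin ∩ Wendy ∩ Uma ∩ Wei: 09:30-11:00, 13:30-15:30, 16:00-16:30, 17:00-18:30.
Clara ∩ Zubin ∩ Wendy ∩ Uma ∩ Wei ∩ Zara: 09:30-11:00, 13:30-15:00, 16:00-16:30, 17:00-18:30.
Clara ∩ Zubin ∩ Wendy ∩ Uma ∩ Wei ∩ Zara ∩ Hana: 09:30-11:00, 13:30-15:00, 16:00-16:30, 17:00-18:30.

09:30-11:00, 13:30-15:00, 16:00-16:30, 17:00-18:30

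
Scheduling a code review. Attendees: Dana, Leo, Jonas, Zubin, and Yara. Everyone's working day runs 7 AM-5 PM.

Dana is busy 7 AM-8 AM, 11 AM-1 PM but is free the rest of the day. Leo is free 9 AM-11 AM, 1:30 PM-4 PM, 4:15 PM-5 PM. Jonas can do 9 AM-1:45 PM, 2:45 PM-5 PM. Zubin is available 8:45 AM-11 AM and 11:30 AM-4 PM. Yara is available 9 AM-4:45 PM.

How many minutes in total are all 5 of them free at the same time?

210

Dana free: 08:00-11:00, 13:00-17:00 (invert busy blocks within the working day).
Leo free: 09:00-11:00, 13:30-16:00, 16:15-17:00.
Jonas free: 09:00-13:45, 14:45-17:00.
Zubin free: 08:45-11:00, 11:30-16:00.
Yara free: 09:00-16:45.
Dana ∩ Leo: 09:00-11:00, 13:30-16:00, 16:15-17:00.
Dana ∩ Leo ∩ Jonas: 09:00-11:00, 13:30-13:45, 14:45-16:00, 16:15-17:00.
Dana ∩ Leo ∩ Jonas ∩ Zubin: 09:00-11:00, 13:30-13:45, 14:45-16:00.
Dana ∩ Leo ∩ Jonas ∩ Zubin ∩ Yara: 09:00-11:00, 13:30-13:45, 14:45-16:00.
So the common availability across everyone is 09:00-11:00, 13:30-13:45, 14:45-16:00.
Summing the common windows: 120 + 15 + 75 = 210 minutes.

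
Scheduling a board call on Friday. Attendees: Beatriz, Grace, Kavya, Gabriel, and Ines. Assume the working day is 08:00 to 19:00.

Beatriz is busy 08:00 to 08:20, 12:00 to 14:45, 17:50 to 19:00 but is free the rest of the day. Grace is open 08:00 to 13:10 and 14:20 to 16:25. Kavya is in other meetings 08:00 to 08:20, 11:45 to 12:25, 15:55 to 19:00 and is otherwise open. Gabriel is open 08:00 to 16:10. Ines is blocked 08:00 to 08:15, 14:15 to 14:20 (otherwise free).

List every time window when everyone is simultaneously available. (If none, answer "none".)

08:20-11:45, 14:45-15:55

Beatriz free: 08:20-12:00, 14:45-17:50 (invert busy blocks within the working day).
Grace free: 08:00-13:10, 14:20-16:25.
Kavya free: 08:20-11:45, 12:25-15:55 (invert busy blocks within the working day).
Gabriel free: 08:00-16:10.
Ines free: 08:15-14:15, 14:20-19:00 (invert busy blocks within the working day).
Beatriz ∩ Grace: 08:20-12:00, 14:45-16:25.
Beatriz ∩ Grace ∩ Kavya: 08:20-11:45, 14:45-15:55.
Beatriz ∩ Grace ∩ Kavya ∩ Gabriel: 08:20-11:45, 14:45-15:55.
Beatriz ∩ Grace ∩ Kavya ∩ Gabriel ∩ Ines: 08:20-11:45, 14:45-15:55.
Those are the intersection windows.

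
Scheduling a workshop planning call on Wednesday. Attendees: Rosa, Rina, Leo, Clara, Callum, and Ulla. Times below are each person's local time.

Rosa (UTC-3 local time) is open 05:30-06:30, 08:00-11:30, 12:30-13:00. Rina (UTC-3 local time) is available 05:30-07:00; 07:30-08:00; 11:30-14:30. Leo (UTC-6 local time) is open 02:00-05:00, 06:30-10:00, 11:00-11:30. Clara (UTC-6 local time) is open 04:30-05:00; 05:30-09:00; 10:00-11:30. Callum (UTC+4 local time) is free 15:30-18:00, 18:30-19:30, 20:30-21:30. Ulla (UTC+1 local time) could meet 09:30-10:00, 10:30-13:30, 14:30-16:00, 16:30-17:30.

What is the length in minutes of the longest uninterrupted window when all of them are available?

Rosa in UTC: 08:30-09:30, 11:00-14:30, 15:30-16:00 (add 3h to convert from UTC-3).
Rina in UTC: 08:30-10:00, 10:30-11:00, 14:30-17:30 (add 3h to convert from UTC-3).
Leo in UTC: 08:00-11:00, 12:30-16:00, 17:00-17:30 (add 6h to convert from UTC-6).
Clara in UTC: 10:30-11:00, 11:30-15:00, 16:00-17:30 (add 6h to convert from UTC-6).
Callum in UTC: 11:30-14:00, 14:30-15:30, 16:30-17:30 (subtract 4h to convert from UTC+4).
Ulla in UTC: 08:30-09:00, 09:30-12:30, 13:30-15:00, 15:30-16:30 (subtract 1h to convert from UTC+1).
Rosa ∩ Rina: 08:30-09:30, 15:30-16:00.
Rosa ∩ Rina ∩ Leo: 08:30-09:30, 15:30-16:00.
Rosa ∩ Rina ∩ Leo ∩ Clara: ∅.
Rosa ∩ Rina ∩ Leo ∩ Clara ∩ Callum: ∅.
Rosa ∩ Rina ∩ Leo ∩ Clara ∩ Callum ∩ Ulla: ∅.
There is no time when everyone is free.
No common window exists, so the longest block is 0 minutes.

0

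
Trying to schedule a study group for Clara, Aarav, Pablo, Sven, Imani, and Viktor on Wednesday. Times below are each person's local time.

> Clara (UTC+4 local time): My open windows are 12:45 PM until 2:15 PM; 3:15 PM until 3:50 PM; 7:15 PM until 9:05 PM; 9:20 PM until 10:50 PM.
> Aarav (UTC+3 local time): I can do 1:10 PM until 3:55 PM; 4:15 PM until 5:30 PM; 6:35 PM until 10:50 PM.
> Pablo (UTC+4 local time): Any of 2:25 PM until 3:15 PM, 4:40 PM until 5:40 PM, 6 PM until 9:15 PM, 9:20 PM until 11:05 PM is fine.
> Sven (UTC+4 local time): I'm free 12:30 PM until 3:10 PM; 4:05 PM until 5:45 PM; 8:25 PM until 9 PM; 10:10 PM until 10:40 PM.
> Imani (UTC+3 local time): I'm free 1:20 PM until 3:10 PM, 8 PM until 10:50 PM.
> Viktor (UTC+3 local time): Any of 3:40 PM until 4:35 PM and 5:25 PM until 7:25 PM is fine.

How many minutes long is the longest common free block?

0

Clara in UTC: 08:45-10:15, 11:15-11:50, 15:15-17:05, 17:20-18:50 (subtract 4h to convert from UTC+4).
Aarav in UTC: 10:10-12:55, 13:15-14:30, 15:35-19:50 (subtract 3h to convert from UTC+3).
Pablo in UTC: 10:25-11:15, 12:40-13:40, 14:00-17:15, 17:20-19:05 (subtract 4h to convert from UTC+4).
Sven in UTC: 08:30-11:10, 12:05-13:45, 16:25-17:00, 18:10-18:40 (subtract 4h to convert from UTC+4).
Imani in UTC: 10:20-12:10, 17:00-19:50 (subtract 3h to convert from UTC+3).
Viktor in UTC: 12:40-13:35, 14:25-16:25 (subtract 3h to convert from UTC+3).
Clara ∩ Aarav: 10:10-10:15, 11:15-11:50, 15:35-17:05, 17:20-18:50.
Clara ∩ Aarav ∩ Pablo: 15:35-17:05, 17:20-18:50.
Clara ∩ Aarav ∩ Pablo ∩ Sven: 16:25-17:00, 18:10-18:40.
Clara ∩ Aarav ∩ Pablo ∩ Sven ∩ Imani: 18:10-18:40.
Clara ∩ Aarav ∩ Pablo ∩ Sven ∩ Imani ∩ Viktor: ∅.
There is no time when everyone is free.
No common window exists, so the longest block is 0 minutes.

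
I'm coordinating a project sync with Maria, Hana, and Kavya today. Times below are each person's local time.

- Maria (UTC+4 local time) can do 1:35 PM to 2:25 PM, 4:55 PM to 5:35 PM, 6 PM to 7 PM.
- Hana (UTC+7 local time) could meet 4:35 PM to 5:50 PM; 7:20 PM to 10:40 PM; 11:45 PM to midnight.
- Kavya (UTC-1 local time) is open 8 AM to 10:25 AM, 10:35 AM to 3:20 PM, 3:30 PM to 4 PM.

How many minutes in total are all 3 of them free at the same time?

150

Maria in UTC: 09:35-10:25, 12:55-13:35, 14:00-15:00 (subtract 4h to convert from UTC+4).
Hana in UTC: 09:35-10:50, 12:20-15:40, 16:45-17:00 (subtract 7h to convert from UTC+7).
Kavya in UTC: 09:00-11:25, 11:35-16:20, 16:30-17:00 (add 1h to convert from UTC-1).
Maria ∩ Hana: 09:35-10:25, 12:55-13:35, 14:00-15:00.
Maria ∩ Hana ∩ Kavya: 09:35-10:25, 12:55-13:35, 14:00-15:00.
Summing the common windows: 50 + 40 + 60 = 150 minutes.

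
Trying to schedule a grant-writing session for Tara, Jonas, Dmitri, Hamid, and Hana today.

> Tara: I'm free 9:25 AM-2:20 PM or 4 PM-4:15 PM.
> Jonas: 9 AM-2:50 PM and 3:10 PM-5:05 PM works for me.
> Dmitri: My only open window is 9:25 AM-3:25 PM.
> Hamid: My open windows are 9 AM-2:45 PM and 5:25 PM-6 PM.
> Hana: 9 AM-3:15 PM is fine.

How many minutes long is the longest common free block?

295

Tara ∩ Jonas: 09:25-14:20, 16:00-16:15.
Tara ∩ Jonas ∩ Dmitri: 09:25-14:20.
Tara ∩ Jonas ∩ Dmitri ∩ Hamid: 09:25-14:20.
Tara ∩ Jonas ∩ Dmitri ∩ Hamid ∩ Hana: 09:25-14:20.
The longest is 09:25-14:20 at 295 minutes.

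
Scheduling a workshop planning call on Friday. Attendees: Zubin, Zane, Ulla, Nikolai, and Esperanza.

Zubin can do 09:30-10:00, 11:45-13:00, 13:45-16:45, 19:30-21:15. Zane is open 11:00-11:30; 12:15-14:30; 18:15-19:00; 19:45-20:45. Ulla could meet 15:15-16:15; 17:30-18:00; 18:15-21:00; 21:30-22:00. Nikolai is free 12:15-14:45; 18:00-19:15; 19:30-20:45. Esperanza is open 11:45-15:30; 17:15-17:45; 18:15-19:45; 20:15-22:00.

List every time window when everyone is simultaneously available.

20:15-20:45

Zubin ∩ Zane: 12:15-13:00, 13:45-14:30, 19:45-20:45.
Zubin ∩ Zane ∩ Ulla: 19:45-20:45.
Zubin ∩ Zane ∩ Ulla ∩ Nikolai: 19:45-20:45.
Zubin ∩ Zane ∩ Ulla ∩ Nikolai ∩ Esperanza: 20:15-20:45.
So the common availability across everyone is 20:15-20:45.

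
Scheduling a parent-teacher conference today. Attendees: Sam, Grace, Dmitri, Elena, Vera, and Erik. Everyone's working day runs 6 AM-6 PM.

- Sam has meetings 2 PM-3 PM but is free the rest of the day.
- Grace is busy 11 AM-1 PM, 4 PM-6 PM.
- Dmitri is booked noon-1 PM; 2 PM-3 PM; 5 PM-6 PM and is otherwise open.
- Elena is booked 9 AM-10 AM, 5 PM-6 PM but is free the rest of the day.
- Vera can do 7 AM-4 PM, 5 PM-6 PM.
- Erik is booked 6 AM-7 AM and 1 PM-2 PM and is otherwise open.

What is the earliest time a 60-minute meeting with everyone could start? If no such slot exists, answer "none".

07:00

Sam free: 06:00-14:00, 15:00-18:00 (invert busy blocks within the working day).
Grace free: 06:00-11:00, 13:00-16:00 (invert busy blocks within the working day).
Dmitri free: 06:00-12:00, 13:00-14:00, 15:00-17:00 (invert busy blocks within the working day).
Elena free: 06:00-09:00, 10:00-17:00 (invert busy blocks within the working day).
Vera free: 07:00-16:00, 17:00-18:00.
Erik free: 07:00-13:00, 14:00-18:00 (invert busy blocks within the working day).
Sam ∩ Grace: 06:00-11:00, 13:00-14:00, 15:00-16:00.
Sam ∩ Grace ∩ Dmitri: 06:00-11:00, 13:00-14:00, 15:00-16:00.
Sam ∩ Grace ∩ Dmitri ∩ Elena: 06:00-09:00, 10:00-11:00, 13:00-14:00, 15:00-16:00.
Sam ∩ Grace ∩ Dmitri ∩ Elena ∩ Vera: 07:00-09:00, 10:00-11:00, 13:00-14:00, 15:00-16:00.
Sam ∩ Grace ∩ Dmitri ∩ Elena ∩ Vera ∩ Erik: 07:00-09:00, 10:00-11:00, 15:00-16:00.
The first common window of at least 60 minutes is 07:00-09:00, so the earliest start is 07:00.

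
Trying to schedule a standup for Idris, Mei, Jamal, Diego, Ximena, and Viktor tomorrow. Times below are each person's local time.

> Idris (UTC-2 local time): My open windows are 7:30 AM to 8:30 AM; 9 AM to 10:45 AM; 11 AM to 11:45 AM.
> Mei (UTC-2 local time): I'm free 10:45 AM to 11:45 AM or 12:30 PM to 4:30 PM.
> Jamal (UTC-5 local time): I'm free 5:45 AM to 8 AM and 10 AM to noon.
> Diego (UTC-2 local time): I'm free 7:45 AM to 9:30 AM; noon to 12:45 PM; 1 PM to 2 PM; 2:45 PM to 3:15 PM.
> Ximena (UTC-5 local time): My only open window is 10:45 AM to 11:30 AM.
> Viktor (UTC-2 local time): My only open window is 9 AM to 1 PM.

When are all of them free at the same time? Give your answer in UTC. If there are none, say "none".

Idris in UTC: 09:30-10:30, 11:00-12:45, 13:00-13:45 (add 2h to convert from UTC-2).
Mei in UTC: 12:45-13:45, 14:30-18:30 (add 2h to convert from UTC-2).
Jamal in UTC: 10:45-13:00, 15:00-17:00 (add 5h to convert from UTC-5).
Diego in UTC: 09:45-11:30, 14:00-14:45, 15:00-16:00, 16:45-17:15 (add 2h to convert from UTC-2).
Ximena in UTC: 15:45-16:30 (add 5h to convert from UTC-5).
Viktor in UTC: 11:00-15:00 (add 2h to convert from UTC-2).
Idris ∩ Mei: 13:00-13:45.
Idris ∩ Mei ∩ Jamal: ∅.
Idris ∩ Mei ∩ Jamal ∩ Diego: ∅.
Idris ∩ Mei ∩ Jamal ∩ Diego ∩ Ximena: ∅.
Idris ∩ Mei ∩ Jamal ∩ Diego ∩ Ximena ∩ Viktor: ∅.
There is no time when everyone is free.

none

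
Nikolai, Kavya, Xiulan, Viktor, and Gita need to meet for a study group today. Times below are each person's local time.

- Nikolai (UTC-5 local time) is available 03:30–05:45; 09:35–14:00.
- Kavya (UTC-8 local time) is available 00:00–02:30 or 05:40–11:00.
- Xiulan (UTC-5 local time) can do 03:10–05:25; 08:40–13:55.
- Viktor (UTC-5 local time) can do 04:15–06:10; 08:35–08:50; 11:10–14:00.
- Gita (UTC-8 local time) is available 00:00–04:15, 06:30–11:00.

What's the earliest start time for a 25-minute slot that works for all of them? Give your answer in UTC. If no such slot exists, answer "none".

Nikolai in UTC: 08:30-10:45, 14:35-19:00 (add 5h to convert from UTC-5).
Kavya in UTC: 08:00-10:30, 13:40-19:00 (add 8h to convert from UTC-8).
Xiulan in UTC: 08:10-10:25, 13:40-18:55 (add 5h to convert from UTC-5).
Viktor in UTC: 09:15-11:10, 13:35-13:50, 16:10-19:00 (add 5h to convert from UTC-5).
Gita in UTC: 08:00-12:15, 14:30-19:00 (add 8h to convert from UTC-8).
Nikolai ∩ Kavya: 08:30-10:30, 14:35-19:00.
Nikolai ∩ Kavya ∩ Xiulan: 08:30-10:25, 14:35-18:55.
Nikolai ∩ Kavya ∩ Xiulan ∩ Viktor: 09:15-10:25, 16:10-18:55.
Nikolai ∩ Kavya ∩ Xiulan ∩ Viktor ∩ Gita: 09:15-10:25, 16:10-18:55.
The first common window of at least 25 minutes is 09:15-10:25, so the earliest start is 09:15.

09:15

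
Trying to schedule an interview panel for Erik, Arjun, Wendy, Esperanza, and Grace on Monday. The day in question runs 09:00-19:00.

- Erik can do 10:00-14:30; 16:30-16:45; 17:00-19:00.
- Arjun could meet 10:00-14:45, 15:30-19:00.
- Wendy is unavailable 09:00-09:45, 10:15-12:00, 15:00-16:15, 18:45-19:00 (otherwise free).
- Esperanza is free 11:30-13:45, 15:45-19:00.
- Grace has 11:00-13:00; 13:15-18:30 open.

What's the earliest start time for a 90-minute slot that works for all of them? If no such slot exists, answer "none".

Erik free: 10:00-14:30, 16:30-16:45, 17:00-19:00.
Arjun free: 10:00-14:45, 15:30-19:00.
Wendy free: 09:45-10:15, 12:00-15:00, 16:15-18:45 (invert busy blocks within the working day).
Esperanza free: 11:30-13:45, 15:45-19:00.
Grace free: 11:00-13:00, 13:15-18:30.
Erik ∩ Arjun: 10:00-14:30, 16:30-16:45, 17:00-19:00.
Erik ∩ Arjun ∩ Wendy: 10:00-10:15, 12:00-14:30, 16:30-16:45, 17:00-18:45.
Erik ∩ Arjun ∩ Wendy ∩ Esperanza: 12:00-13:45, 16:30-16:45, 17:00-18:45.
Erik ∩ Arjun ∩ Wendy ∩ Esperanza ∩ Grace: 12:00-13:00, 13:15-13:45, 16:30-16:45, 17:00-18:30.
The first common window of at least 90 minutes is 17:00-18:30, so the earliest start is 17:00.

17:00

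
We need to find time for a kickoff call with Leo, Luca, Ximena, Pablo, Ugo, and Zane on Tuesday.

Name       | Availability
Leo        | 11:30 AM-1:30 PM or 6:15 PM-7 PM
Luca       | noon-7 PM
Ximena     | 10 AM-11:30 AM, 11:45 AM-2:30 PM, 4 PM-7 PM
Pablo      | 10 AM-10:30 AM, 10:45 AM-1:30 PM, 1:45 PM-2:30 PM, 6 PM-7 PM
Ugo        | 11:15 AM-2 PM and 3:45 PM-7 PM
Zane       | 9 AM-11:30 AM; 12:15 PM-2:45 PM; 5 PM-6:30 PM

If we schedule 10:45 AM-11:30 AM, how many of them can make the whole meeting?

3

Ximena, Pablo, and Zane can make the full 10:45-11:30 slot — that's 3.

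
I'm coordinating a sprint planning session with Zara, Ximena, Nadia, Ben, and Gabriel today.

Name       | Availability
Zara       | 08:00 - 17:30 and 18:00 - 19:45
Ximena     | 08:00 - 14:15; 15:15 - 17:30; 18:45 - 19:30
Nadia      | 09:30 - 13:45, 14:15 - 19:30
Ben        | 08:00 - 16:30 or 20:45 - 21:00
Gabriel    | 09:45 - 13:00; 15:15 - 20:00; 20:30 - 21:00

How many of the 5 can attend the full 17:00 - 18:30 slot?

2

Nadia and Gabriel can make the full 17:00-18:30 slot — that's 2.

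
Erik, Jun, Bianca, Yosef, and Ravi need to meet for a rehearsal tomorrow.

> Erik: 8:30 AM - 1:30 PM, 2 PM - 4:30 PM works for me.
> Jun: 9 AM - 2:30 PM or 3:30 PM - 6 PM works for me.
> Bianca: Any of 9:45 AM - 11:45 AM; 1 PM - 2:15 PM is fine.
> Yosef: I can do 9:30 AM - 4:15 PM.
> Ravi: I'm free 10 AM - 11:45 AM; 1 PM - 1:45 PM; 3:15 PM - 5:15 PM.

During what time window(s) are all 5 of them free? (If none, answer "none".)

10:00-11:45, 13:00-13:30

Erik ∩ Jun: 09:00-13:30, 14:00-14:30, 15:30-16:30.
Erik ∩ Jun ∩ Bianca: 09:45-11:45, 13:00-13:30, 14:00-14:15.
Erik ∩ Jun ∩ Bianca ∩ Yosef: 09:45-11:45, 13:00-13:30, 14:00-14:15.
Erik ∩ Jun ∩ Bianca ∩ Yosef ∩ Ravi: 10:00-11:45, 13:00-13:30.
Those are the intersection windows.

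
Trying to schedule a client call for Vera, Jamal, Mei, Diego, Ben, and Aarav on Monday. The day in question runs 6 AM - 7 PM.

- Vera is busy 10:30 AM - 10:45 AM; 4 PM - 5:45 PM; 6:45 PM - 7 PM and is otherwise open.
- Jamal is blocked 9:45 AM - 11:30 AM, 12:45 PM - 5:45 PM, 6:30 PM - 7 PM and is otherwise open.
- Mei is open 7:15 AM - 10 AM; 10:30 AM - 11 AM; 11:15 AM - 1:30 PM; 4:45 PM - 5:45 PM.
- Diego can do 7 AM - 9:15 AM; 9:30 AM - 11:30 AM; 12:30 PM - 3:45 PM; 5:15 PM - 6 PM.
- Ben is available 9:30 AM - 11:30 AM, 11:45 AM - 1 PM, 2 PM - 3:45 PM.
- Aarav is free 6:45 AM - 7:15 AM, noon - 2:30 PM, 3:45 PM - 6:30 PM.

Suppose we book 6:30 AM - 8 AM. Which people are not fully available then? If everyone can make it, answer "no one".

Aarav, Ben, Diego, Mei

Vera free: 06:00-10:30, 10:45-16:00, 17:45-18:45 (invert busy blocks within the working day).
Jamal free: 06:00-09:45, 11:30-12:45, 17:45-18:30 (invert busy blocks within the working day).
Mei free: 07:15-10:00, 10:30-11:00, 11:15-13:30, 16:45-17:45.
Diego free: 07:00-09:15, 09:30-11:30, 12:30-15:45, 17:15-18:00.
Ben free: 09:30-11:30, 11:45-13:00, 14:00-15:45.
Aarav free: 06:45-07:15, 12:00-14:30, 15:45-18:30.
Vera: free for 06:30-08:00. Jamal: free for 06:30-08:00. Mei: not fully free for 06:30-08:00. Diego: not fully free for 06:30-08:00. Ben: not fully free for 06:30-08:00. Aarav: not fully free for 06:30-08:00.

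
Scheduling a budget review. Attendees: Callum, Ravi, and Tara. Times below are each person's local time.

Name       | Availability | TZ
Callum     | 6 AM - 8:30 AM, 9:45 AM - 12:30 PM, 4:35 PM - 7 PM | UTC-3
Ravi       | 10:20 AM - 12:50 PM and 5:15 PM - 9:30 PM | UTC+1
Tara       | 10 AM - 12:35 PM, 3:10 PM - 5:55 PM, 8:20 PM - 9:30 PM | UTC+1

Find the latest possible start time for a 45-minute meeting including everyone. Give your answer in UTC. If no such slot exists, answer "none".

Callum in UTC: 09:00-11:30, 12:45-15:30, 19:35-22:00 (add 3h to convert from UTC-3).
Ravi in UTC: 09:20-11:50, 16:15-20:30 (subtract 1h to convert from UTC+1).
Tara in UTC: 09:00-11:35, 14:10-16:55, 19:20-20:30 (subtract 1h to convert from UTC+1).
Callum ∩ Ravi: 09:20-11:30, 19:35-20:30.
Callum ∩ Ravi ∩ Tara: 09:20-11:30, 19:35-20:30.
The last common window of at least 45 minutes is 19:35-20:30; a 45-minute meeting can start as late as 19:45 and still end by 20:30.

19:45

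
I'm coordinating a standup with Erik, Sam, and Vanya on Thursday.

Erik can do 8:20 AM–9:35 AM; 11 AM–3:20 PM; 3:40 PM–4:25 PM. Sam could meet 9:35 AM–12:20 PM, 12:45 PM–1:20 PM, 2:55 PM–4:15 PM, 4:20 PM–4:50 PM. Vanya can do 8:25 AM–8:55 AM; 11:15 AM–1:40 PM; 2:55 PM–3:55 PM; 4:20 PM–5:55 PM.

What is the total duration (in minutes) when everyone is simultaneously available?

Erik ∩ Sam: 11:00-12:20, 12:45-13:20, 14:55-15:20, 15:40-16:15, 16:20-16:25.
Erik ∩ Sam ∩ Vanya: 11:15-12:20, 12:45-13:20, 14:55-15:20, 15:40-15:55, 16:20-16:25.
Summing the common windows: 65 + 35 + 25 + 15 + 5 = 145 minutes.

145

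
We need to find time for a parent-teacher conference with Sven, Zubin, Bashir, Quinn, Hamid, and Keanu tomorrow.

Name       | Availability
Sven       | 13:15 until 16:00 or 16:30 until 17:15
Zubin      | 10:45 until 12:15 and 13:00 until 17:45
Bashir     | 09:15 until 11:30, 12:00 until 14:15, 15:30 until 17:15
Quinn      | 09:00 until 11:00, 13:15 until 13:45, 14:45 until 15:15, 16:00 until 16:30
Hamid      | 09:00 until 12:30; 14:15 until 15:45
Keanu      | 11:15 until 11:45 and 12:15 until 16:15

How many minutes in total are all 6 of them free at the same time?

0

Sven ∩ Zubin: 13:15-16:00, 16:30-17:15.
Sven ∩ Zubin ∩ Bashir: 13:15-14:15, 15:30-16:00, 16:30-17:15.
Sven ∩ Zubin ∩ Bashir ∩ Quinn: 13:15-13:45.
Sven ∩ Zubin ∩ Bashir ∩ Quinn ∩ Hamid: ∅.
Sven ∩ Zubin ∩ Bashir ∩ Quinn ∩ Hamid ∩ Keanu: ∅.
There is no time when everyone is free.
There is no common window, so the total is 0 minutes.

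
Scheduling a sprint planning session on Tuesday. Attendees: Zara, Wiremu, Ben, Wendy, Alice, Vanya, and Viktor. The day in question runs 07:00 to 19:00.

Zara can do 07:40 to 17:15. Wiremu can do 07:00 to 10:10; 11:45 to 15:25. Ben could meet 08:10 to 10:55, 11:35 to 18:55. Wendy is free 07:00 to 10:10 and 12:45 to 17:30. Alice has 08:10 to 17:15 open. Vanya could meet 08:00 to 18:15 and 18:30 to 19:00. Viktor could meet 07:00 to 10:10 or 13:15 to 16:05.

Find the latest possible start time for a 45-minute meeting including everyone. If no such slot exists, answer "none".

Zara ∩ Wiremu: 07:40-10:10, 11:45-15:25.
Zara ∩ Wiremu ∩ Ben: 08:10-10:10, 11:45-15:25.
Zara ∩ Wiremu ∩ Ben ∩ Wendy: 08:10-10:10, 12:45-15:25.
Zara ∩ Wiremu ∩ Ben ∩ Wendy ∩ Alice: 08:10-10:10, 12:45-15:25.
Zara ∩ Wiremu ∩ Ben ∩ Wendy ∩ Alice ∩ Vanya: 08:10-10:10, 12:45-15:25.
Zara ∩ Wiremu ∩ Ben ∩ Wendy ∩ Alice ∩ Vanya ∩ Viktor: 08:10-10:10, 13:15-15:25.
The last common window of at least 45 minutes is 13:15-15:25; a 45-minute meeting can start as late as 14:40 and still end by 15:25.

14:40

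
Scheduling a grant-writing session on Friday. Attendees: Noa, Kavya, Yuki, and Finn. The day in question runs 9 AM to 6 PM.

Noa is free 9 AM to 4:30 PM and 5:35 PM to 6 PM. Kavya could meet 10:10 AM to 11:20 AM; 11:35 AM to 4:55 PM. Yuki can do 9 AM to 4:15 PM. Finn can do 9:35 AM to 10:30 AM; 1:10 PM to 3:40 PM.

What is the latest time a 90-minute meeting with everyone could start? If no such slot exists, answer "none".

14:10

Noa ∩ Kavya: 10:10-11:20, 11:35-16:30.
Noa ∩ Kavya ∩ Yuki: 10:10-11:20, 11:35-16:15.
Noa ∩ Kavya ∩ Yuki ∩ Finn: 10:10-10:30, 13:10-15:40.
The last common window of at least 90 minutes is 13:10-15:40; a 90-minute meeting can start as late as 14:10 and still end by 15:40.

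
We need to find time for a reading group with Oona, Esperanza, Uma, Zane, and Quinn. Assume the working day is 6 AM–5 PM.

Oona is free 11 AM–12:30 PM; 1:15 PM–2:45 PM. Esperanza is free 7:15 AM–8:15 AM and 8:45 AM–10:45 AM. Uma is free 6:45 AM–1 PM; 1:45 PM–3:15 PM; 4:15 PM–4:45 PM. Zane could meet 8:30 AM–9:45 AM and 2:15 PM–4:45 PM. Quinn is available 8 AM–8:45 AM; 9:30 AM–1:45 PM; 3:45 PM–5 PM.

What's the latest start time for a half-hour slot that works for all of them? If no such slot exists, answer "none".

Oona ∩ Esperanza: ∅.
Oona ∩ Esperanza ∩ Uma: ∅.
Oona ∩ Esperanza ∩ Uma ∩ Zane: ∅.
Oona ∩ Esperanza ∩ Uma ∩ Zane ∩ Quinn: ∅.
There is no time when everyone is free.
No common window is at least 30 minutes long.

none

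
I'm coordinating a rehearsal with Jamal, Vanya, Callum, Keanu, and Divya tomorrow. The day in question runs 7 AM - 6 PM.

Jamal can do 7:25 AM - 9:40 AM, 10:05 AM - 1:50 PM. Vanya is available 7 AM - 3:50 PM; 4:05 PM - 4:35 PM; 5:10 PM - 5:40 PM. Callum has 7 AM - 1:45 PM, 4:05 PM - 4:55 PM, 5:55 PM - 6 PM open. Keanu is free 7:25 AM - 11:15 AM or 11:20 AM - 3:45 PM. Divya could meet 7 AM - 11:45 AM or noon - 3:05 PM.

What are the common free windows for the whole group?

Jamal ∩ Vanya: 07:25-09:40, 10:05-13:50.
Jamal ∩ Vanya ∩ Callum: 07:25-09:40, 10:05-13:45.
Jamal ∩ Vanya ∩ Callum ∩ Keanu: 07:25-09:40, 10:05-11:15, 11:20-13:45.
Jamal ∩ Vanya ∩ Callum ∩ Keanu ∩ Divya: 07:25-09:40, 10:05-11:15, 11:20-11:45, 12:00-13:45.
So the common availability across everyone is 07:25-09:40, 10:05-11:15, 11:20-11:45, 12:00-13:45.

07:25-09:40, 10:05-11:15, 11:20-11:45, 12:00-13:45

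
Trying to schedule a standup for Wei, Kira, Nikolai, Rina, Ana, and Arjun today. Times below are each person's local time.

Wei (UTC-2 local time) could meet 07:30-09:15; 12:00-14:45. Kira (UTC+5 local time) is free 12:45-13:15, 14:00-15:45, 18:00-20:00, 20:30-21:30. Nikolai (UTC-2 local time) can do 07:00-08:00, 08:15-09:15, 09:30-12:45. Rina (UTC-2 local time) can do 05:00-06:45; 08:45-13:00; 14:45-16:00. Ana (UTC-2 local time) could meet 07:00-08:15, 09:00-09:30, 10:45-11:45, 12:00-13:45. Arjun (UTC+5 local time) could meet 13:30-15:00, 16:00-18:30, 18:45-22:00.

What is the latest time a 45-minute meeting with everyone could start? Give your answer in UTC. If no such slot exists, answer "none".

14:00

Wei in UTC: 09:30-11:15, 14:00-16:45 (add 2h to convert from UTC-2).
Kira in UTC: 07:45-08:15, 09:00-10:45, 13:00-15:00, 15:30-16:30 (subtract 5h to convert from UTC+5).
Nikolai in UTC: 09:00-10:00, 10:15-11:15, 11:30-14:45 (add 2h to convert from UTC-2).
Rina in UTC: 07:00-08:45, 10:45-15:00, 16:45-18:00 (add 2h to convert from UTC-2).
Ana in UTC: 09:00-10:15, 11:00-11:30, 12:45-13:45, 14:00-15:45 (add 2h to convert from UTC-2).
Arjun in UTC: 08:30-10:00, 11:00-13:30, 13:45-17:00 (subtract 5h to convert from UTC+5).
Wei ∩ Kira: 09:30-10:45, 14:00-15:00, 15:30-16:30.
Wei ∩ Kira ∩ Nikolai: 09:30-10:00, 10:15-10:45, 14:00-14:45.
Wei ∩ Kira ∩ Nikolai ∩ Rina: 14:00-14:45.
Wei ∩ Kira ∩ Nikolai ∩ Rina ∩ Ana: 14:00-14:45.
Wei ∩ Kira ∩ Nikolai ∩ Rina ∩ Ana ∩ Arjun: 14:00-14:45.
The last common window of at least 45 minutes is 14:00-14:45; a 45-minute meeting can start as late as 14:00 and still end by 14:45.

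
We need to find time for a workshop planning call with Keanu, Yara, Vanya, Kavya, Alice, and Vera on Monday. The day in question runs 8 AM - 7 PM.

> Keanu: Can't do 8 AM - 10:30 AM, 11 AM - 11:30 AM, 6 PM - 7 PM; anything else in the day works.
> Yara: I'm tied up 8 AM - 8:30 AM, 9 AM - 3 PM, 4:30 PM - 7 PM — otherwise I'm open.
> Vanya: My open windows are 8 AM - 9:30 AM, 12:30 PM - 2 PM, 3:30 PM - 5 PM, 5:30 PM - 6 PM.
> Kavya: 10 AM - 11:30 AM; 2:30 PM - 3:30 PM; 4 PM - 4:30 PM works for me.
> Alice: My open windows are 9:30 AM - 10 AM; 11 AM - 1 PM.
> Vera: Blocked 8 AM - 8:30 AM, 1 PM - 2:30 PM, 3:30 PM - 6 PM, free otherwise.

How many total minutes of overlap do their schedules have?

Keanu free: 10:30-11:00, 11:30-18:00 (invert busy blocks within the working day).
Yara free: 08:30-09:00, 15:00-16:30 (invert busy blocks within the working day).
Vanya free: 08:00-09:30, 12:30-14:00, 15:30-17:00, 17:30-18:00.
Kavya free: 10:00-11:30, 14:30-15:30, 16:00-16:30.
Alice free: 09:30-10:00, 11:00-13:00.
Vera free: 08:30-13:00, 14:30-15:30, 18:00-19:00 (invert busy blocks within the working day).
Keanu ∩ Yara: 15:00-16:30.
Keanu ∩ Yara ∩ Vanya: 15:30-16:30.
Keanu ∩ Yara ∩ Vanya ∩ Kavya: 16:00-16:30.
Keanu ∩ Yara ∩ Vanya ∩ Kavya ∩ Alice: ∅.
Keanu ∩ Yara ∩ Vanya ∩ Kavya ∩ Alice ∩ Vera: ∅.
There is no time when everyone is free.
There is no common window, so the total is 0 minutes.

0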